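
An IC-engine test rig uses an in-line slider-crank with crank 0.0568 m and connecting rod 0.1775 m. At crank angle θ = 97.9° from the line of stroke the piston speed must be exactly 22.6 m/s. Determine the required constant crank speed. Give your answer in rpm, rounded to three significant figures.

For an in-line slider-crank, |v_piston| = rω|sinθ|·[1 + r cosθ/√(L² − r² sin²θ)].
With r = 0.0568 m, L = 0.1775 m, θ = 97.9°: the bracketed kinematic factor |dx/dθ| = 0.053652 m.
ω = v/|dx/dθ| = 22.6/0.053652 = 421.23 rad/s.
N = 60ω/(2π) = 4022.5 rpm.

4020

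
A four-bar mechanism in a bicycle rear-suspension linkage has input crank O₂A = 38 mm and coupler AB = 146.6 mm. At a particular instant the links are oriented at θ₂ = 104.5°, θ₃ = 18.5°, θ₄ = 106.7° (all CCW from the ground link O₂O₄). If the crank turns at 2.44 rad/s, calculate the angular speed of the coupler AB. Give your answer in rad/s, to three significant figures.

0.0243

ω₂ = 2.44 rad/s
Differentiating the loop-closure r₂e^{iθ₂}+r₃e^{iθ₃}=r₁+r₄e^{iθ₄} gives r₂ω₂e^{iθ₂}+r₃ω₃e^{iθ₃}=r₄ω₄e^{iθ₄}.
Eliminating the other unknown: ω₃ = r₂ω₂ sin(θ₄−θ₂) / [r₃ sin(θ₃−θ₄)].
Numerator sine = +0.03839; denominator sine = -0.99951.
Result = 0.038·2.44·(+0.03839) / (0.1466·(-0.99951)) = -0.024291 rad/s; magnitude 0.024291 rad/s.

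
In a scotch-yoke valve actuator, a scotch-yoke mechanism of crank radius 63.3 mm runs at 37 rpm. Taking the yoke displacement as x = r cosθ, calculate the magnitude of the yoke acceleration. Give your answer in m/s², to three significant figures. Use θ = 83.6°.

0.106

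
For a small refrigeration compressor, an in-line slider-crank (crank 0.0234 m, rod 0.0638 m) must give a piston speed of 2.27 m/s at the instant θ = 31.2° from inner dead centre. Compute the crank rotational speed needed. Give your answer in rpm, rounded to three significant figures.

For an in-line slider-crank, |v_piston| = rω|sinθ|·[1 + r cosθ/√(L² − r² sin²θ)].
With r = 0.0234 m, L = 0.0638 m, θ = 31.2°: the bracketed kinematic factor |dx/dθ| = 0.015995 m.
ω = v/|dx/dθ| = 2.27/0.015995 = 141.92 rad/s.
N = 60ω/(2π) = 1355.2 rpm.

1360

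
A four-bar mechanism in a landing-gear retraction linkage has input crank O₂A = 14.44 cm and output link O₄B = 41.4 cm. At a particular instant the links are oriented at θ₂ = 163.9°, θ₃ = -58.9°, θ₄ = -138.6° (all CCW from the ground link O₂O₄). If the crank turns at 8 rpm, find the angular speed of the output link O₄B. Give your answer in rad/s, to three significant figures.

0.202

ω₂ = 0.8378 rad/s (from 8 rpm).
Differentiating the loop-closure r₂e^{iθ₂}+r₃e^{iθ₃}=r₁+r₄e^{iθ₄} gives r₂ω₂e^{iθ₂}+r₃ω₃e^{iθ₃}=r₄ω₄e^{iθ₄}.
Eliminating the other unknown: ω₄ = r₂ω₂ sin(θ₂−θ₃) / [r₄ sin(θ₄−θ₃)].
Numerator sine = -0.67944; denominator sine = -0.98389.
Result = 0.1444·0.8378·(-0.67944) / (0.414·(-0.98389)) = +0.20179 rad/s; magnitude 0.20179 rad/s.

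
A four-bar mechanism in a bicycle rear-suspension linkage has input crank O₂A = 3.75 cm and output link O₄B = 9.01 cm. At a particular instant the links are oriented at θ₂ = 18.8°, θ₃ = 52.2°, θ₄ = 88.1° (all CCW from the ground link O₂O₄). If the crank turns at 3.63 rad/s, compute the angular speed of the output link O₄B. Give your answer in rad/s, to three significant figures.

1.42

ω₂ = 3.63 rad/s
Differentiating the loop-closure r₂e^{iθ₂}+r₃e^{iθ₃}=r₁+r₄e^{iθ₄} gives r₂ω₂e^{iθ₂}+r₃ω₃e^{iθ₃}=r₄ω₄e^{iθ₄}.
Eliminating the other unknown: ω₄ = r₂ω₂ sin(θ₂−θ₃) / [r₄ sin(θ₄−θ₃)].
Numerator sine = -0.55048; denominator sine = +0.58637.
Result = 0.0375·3.63·(-0.55048) / (0.0901·(+0.58637)) = -1.4183 rad/s; magnitude 1.4183 rad/s.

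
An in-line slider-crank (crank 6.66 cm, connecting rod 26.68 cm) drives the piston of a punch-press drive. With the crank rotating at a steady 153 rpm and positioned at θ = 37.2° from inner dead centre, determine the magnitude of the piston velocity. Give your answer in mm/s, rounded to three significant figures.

ω = 2π·153/60 = 16.02 rad/s
For an in-line slider-crank, x = r cosθ + √(L² − r² sin²θ), so v = −rω sinθ·[1 + r cosθ/√(L² − r² sin²θ)].
With r = 0.0666 m, L = 0.2668 m, θ = 37.2°: √(L² − r² sin²θ) = 0.26374 m.
v = −0.0666·16.02·0.60460·[1 + 0.0666·0.79653/0.26374] = -0.77492 m/s.
|v| = 0.77492 m/s = 774.92 mm/s.

775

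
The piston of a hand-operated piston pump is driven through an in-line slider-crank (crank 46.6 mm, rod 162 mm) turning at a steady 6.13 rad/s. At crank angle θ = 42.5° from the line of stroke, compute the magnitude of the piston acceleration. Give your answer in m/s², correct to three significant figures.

1.35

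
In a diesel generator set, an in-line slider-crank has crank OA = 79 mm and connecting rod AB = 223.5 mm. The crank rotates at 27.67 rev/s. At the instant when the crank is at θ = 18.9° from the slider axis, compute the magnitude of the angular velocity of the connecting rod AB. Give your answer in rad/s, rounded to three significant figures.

58.5

ω = 173.9 rad/s (converted from 27.67 rev/s).
The rod makes angle φ with the slider axis where L sinφ = r sinθ; differentiating, L cosφ·φ̇ = r ω cosθ.
L cosφ = √(L² − r² sin²θ) = 0.22203 m.
|ω_rod| = r ω |cosθ| / √(L² − r² sin²θ) = 0.079·173.9·0.94609/0.22203 = 58.524 rad/s.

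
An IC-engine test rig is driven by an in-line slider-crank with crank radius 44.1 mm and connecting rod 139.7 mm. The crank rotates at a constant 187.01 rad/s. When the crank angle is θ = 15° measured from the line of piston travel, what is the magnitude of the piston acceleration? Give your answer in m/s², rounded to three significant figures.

1920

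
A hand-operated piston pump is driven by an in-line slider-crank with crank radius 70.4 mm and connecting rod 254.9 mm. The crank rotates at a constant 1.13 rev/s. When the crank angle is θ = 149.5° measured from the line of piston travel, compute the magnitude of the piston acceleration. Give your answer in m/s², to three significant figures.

2.56

ω = 2π·1.13 = 7.1 rad/s
x(θ) = r cosθ + √(L² − r² sin²θ); with ω constant, a = ω²·d²x/dθ².
d²x/dθ² = −r cosθ − r²(cos2θ)/√u − r⁴ sin²2θ/(4u^{3/2}),  u = L² − r² sin²θ = 0.0636973 m².
Substituting r = 0.0704 m, L = 0.2549 m, θ = 149.5°: d²x/dθ² = +0.050846 m.
a = ω²·d²x/dθ² = (7.1)²·(+0.050846) = +2.5632 m/s²;  |a| = 2.5632 m/s².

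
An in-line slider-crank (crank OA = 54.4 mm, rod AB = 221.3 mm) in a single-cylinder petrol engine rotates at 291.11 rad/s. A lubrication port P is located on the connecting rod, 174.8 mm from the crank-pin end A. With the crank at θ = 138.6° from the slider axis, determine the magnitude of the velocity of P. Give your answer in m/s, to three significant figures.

ω = 291.1 rad/s.  Crank-pin speed |V_A| = rω = 15.836 m/s, perpendicular to OA.
Rod angle: sinφ = −(r/L) sinθ ⇒ φ = -9.356°; ω_rod = −rω cosθ/√(L²−r²sin²θ) = +54.402 rad/s.
V_P = V_A + ω_rod × AP, with AP = 0.1748 m along the rod.
Components: V_Px = −rω sinθ − a·ω_rod·sinφ = -8.9269 m/s;  V_Py = rω cosθ + a·ω_rod·cosφ = -2.496 m/s.
|V_P| = √(V_Px² + V_Py²) = 9.2693 m/s.

9.27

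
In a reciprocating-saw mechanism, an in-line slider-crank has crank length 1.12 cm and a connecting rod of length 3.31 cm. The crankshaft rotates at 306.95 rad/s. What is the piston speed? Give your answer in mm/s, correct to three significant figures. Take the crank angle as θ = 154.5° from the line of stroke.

ω = 306.9 rad/s
For an in-line slider-crank, x = r cosθ + √(L² − r² sin²θ), so v = −rω sinθ·[1 + r cosθ/√(L² − r² sin²θ)].
With r = 0.0112 m, L = 0.0331 m, θ = 154.5°: √(L² − r² sin²θ) = 0.032747 m.
v = −0.0112·306.9·0.43051·[1 + 0.0112·-0.90259/0.032747] = -1.0231 m/s.
|v| = 1.0231 m/s = 1023.1 mm/s.

1020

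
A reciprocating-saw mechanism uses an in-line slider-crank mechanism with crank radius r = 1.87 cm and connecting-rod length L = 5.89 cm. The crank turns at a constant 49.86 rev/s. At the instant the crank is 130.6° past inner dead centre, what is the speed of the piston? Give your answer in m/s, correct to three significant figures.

3.50

ω = 2π·49.9 = 313.3 rad/s
For an in-line slider-crank, x = r cosθ + √(L² − r² sin²θ), so v = −rω sinθ·[1 + r cosθ/√(L² − r² sin²θ)].
With r = 0.0187 m, L = 0.0589 m, θ = 130.6°: √(L² − r² sin²θ) = 0.057163 m.
v = −0.0187·313.3·0.75927·[1 + 0.0187·-0.65077/0.057163] = -3.5011 m/s.
|v| = 3.5011 m/s.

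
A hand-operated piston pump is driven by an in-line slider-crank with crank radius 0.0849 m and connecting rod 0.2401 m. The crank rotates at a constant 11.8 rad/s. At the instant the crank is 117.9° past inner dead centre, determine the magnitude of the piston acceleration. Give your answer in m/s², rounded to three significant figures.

ω = 11.8 rad/s
x(θ) = r cosθ + √(L² − r² sin²θ); with ω constant, a = ω²·d²x/dθ².
d²x/dθ² = −r cosθ − r²(cos2θ)/√u − r⁴ sin²2θ/(4u^{3/2}),  u = L² − r² sin²θ = 0.0520183 m².
Substituting r = 0.0849 m, L = 0.2401 m, θ = 117.9°: d²x/dθ² = +0.056742 m.
a = ω²·d²x/dθ² = (11.8)²·(+0.056742) = +7.9008 m/s²;  |a| = 7.9008 m/s².

7.90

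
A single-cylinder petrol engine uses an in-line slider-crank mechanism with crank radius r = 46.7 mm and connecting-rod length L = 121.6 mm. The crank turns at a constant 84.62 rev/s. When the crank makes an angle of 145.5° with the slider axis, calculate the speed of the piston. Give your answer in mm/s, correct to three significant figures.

ω = 2π·84.6 = 531.7 rad/s
For an in-line slider-crank, x = r cosθ + √(L² − r² sin²θ), so v = −rω sinθ·[1 + r cosθ/√(L² − r² sin²θ)].
With r = 0.0467 m, L = 0.1216 m, θ = 145.5°: √(L² − r² sin²θ) = 0.11869 m.
v = −0.0467·531.7·0.56641·[1 + 0.0467·-0.82413/0.11869] = -9.5033 m/s.
|v| = 9.5033 m/s = 9503.3 mm/s.

9500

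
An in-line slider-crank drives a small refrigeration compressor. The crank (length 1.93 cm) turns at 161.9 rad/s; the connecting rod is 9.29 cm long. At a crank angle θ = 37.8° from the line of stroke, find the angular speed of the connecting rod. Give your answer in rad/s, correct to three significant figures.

26.8

ω = 161.9 rad/s
The rod makes angle φ with the slider axis where L sinφ = r sinθ; differentiating, L cosφ·φ̇ = r ω cosθ.
L cosφ = √(L² − r² sin²θ) = 0.092144 m.
|ω_rod| = r ω |cosθ| / √(L² − r² sin²θ) = 0.0193·161.9·0.79016/0.092144 = 26.795 rad/s.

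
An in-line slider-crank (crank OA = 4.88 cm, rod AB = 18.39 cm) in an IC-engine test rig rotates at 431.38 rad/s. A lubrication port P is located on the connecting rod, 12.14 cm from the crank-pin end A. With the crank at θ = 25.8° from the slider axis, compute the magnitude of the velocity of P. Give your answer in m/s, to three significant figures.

ω = 431.4 rad/s.  Crank-pin speed |V_A| = rω = 21.051 m/s, perpendicular to OA.
Rod angle: sinφ = −(r/L) sinθ ⇒ φ = -6.632°; ω_rod = −rω cosθ/√(L²−r²sin²θ) = -103.76 rad/s.
V_P = V_A + ω_rod × AP, with AP = 0.1214 m along the rod.
Components: V_Px = −rω sinθ − a·ω_rod·sinφ = -10.617 m/s;  V_Py = rω cosθ + a·ω_rod·cosφ = +6.4413 m/s.
|V_P| = √(V_Px² + V_Py²) = 12.418 m/s.

12.4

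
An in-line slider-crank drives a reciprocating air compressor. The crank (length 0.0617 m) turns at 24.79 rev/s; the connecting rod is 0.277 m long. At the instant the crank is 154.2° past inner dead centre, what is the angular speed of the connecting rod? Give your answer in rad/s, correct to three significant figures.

ω = 155.8 rad/s (converted from 24.79 rev/s).
The rod makes angle φ with the slider axis where L sinφ = r sinθ; differentiating, L cosφ·φ̇ = r ω cosθ.
L cosφ = √(L² − r² sin²θ) = 0.2757 m.
|ω_rod| = r ω |cosθ| / √(L² − r² sin²θ) = 0.0617·155.8·0.90032/0.2757 = 31.384 rad/s.

31.4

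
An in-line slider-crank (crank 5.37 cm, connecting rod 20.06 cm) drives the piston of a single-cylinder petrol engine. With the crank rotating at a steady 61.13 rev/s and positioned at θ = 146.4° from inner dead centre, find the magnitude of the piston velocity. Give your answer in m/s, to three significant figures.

8.84

ω = 2π·61.1 = 384.1 rad/s
For an in-line slider-crank, x = r cosθ + √(L² − r² sin²θ), so v = −rω sinθ·[1 + r cosθ/√(L² − r² sin²θ)].
With r = 0.0537 m, L = 0.2006 m, θ = 146.4°: √(L² − r² sin²θ) = 0.19839 m.
v = −0.0537·384.1·0.55339·[1 + 0.0537·-0.83292/0.19839] = -8.8407 m/s.
|v| = 8.8407 m/s.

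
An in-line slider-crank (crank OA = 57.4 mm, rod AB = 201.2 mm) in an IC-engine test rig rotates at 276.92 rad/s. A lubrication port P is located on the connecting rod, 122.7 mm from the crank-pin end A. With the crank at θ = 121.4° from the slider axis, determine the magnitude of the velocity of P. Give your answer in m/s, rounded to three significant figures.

12.7

ω = 276.9 rad/s.  Crank-pin speed |V_A| = rω = 15.895 m/s, perpendicular to OA.
Rod angle: sinφ = −(r/L) sinθ ⇒ φ = -14.094°; ω_rod = −rω cosθ/√(L²−r²sin²θ) = +42.438 rad/s.
V_P = V_A + ω_rod × AP, with AP = 0.1227 m along the rod.
Components: V_Px = −rω sinθ − a·ω_rod·sinφ = -12.299 m/s;  V_Py = rω cosθ + a·ω_rod·cosφ = -3.2311 m/s.
|V_P| = √(V_Px² + V_Py²) = 12.717 m/s.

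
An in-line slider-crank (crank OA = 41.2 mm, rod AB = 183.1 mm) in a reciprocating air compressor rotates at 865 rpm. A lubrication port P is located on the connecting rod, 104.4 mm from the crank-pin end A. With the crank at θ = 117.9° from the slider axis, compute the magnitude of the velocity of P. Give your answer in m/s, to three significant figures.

3.19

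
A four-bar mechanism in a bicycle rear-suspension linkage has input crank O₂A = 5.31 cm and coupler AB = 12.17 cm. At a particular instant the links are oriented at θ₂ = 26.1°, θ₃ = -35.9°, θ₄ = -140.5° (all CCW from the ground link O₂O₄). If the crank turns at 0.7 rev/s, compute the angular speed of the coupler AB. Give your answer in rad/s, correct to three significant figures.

0.460

ω₂ = 4.398 rad/s (from 0.7 rev/s).
Differentiating the loop-closure r₂e^{iθ₂}+r₃e^{iθ₃}=r₁+r₄e^{iθ₄} gives r₂ω₂e^{iθ₂}+r₃ω₃e^{iθ₃}=r₄ω₄e^{iθ₄}.
Eliminating the other unknown: ω₃ = r₂ω₂ sin(θ₄−θ₂) / [r₃ sin(θ₃−θ₄)].
Numerator sine = -0.23175; denominator sine = +0.96771.
Result = 0.0531·4.398·(-0.23175) / (0.1217·(+0.96771)) = -0.45957 rad/s; magnitude 0.45957 rad/s.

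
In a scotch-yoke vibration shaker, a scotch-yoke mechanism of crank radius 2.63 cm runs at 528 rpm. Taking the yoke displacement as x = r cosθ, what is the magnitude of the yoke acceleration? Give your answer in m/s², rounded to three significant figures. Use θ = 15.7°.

ω = 55.29 rad/s (from 528 rpm).
x = r cosθ ⇒ ẍ = −rω² cosθ (ω constant).
|a| = rω²|cosθ| = 0.0263·(55.29)²·|cos 15.7°| = 77.405 m/s².

77.4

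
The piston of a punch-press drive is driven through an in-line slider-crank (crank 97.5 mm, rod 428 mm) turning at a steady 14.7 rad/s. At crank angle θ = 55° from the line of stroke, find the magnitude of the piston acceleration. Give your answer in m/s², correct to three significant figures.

10.5

ω = 14.7 rad/s
x(θ) = r cosθ + √(L² − r² sin²θ); with ω constant, a = ω²·d²x/dθ².
d²x/dθ² = −r cosθ − r²(cos2θ)/√u − r⁴ sin²2θ/(4u^{3/2}),  u = L² − r² sin²θ = 0.176805 m².
Substituting r = 0.0975 m, L = 0.428 m, θ = 55°: d²x/dθ² = -0.04846 m.
a = ω²·d²x/dθ² = (14.7)²·(-0.04846) = -10.472 m/s²;  |a| = 10.472 m/s².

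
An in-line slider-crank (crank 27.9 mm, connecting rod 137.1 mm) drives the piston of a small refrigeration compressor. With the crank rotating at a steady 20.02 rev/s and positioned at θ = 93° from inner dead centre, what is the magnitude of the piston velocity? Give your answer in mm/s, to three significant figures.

ω = 2π·20 = 125.8 rad/s
For an in-line slider-crank, x = r cosθ + √(L² − r² sin²θ), so v = −rω sinθ·[1 + r cosθ/√(L² − r² sin²θ)].
With r = 0.0279 m, L = 0.1371 m, θ = 93°: √(L² − r² sin²θ) = 0.13424 m.
v = −0.0279·125.8·0.99863·[1 + 0.0279·-0.05234/0.13424] = -3.4666 m/s.
|v| = 3.4666 m/s = 3466.6 mm/s.

3470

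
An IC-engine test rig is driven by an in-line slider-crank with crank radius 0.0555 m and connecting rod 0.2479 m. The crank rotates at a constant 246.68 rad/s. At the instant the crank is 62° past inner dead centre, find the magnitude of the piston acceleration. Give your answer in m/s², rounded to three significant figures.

1160

ω = 246.7 rad/s
x(θ) = r cosθ + √(L² − r² sin²θ); with ω constant, a = ω²·d²x/dθ².
d²x/dθ² = −r cosθ − r²(cos2θ)/√u − r⁴ sin²2θ/(4u^{3/2}),  u = L² − r² sin²θ = 0.0590531 m².
Substituting r = 0.0555 m, L = 0.2479 m, θ = 62°: d²x/dθ² = -0.019081 m.
a = ω²·d²x/dθ² = (246.7)²·(-0.019081) = -1161.1 m/s²;  |a| = 1161.1 m/s².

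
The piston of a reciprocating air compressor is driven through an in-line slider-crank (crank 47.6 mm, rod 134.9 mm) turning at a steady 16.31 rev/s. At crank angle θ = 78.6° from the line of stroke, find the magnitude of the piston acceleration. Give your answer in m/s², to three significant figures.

73.5

ω = 2π·16.3 = 102.5 rad/s
x(θ) = r cosθ + √(L² − r² sin²θ); with ω constant, a = ω²·d²x/dθ².
d²x/dθ² = −r cosθ − r²(cos2θ)/√u − r⁴ sin²2θ/(4u^{3/2}),  u = L² − r² sin²θ = 0.0160208 m².
Substituting r = 0.0476 m, L = 0.1349 m, θ = 78.6°: d²x/dθ² = +0.0069985 m.
a = ω²·d²x/dθ² = (102.5)²·(+0.0069985) = +73.498 m/s²;  |a| = 73.498 m/s².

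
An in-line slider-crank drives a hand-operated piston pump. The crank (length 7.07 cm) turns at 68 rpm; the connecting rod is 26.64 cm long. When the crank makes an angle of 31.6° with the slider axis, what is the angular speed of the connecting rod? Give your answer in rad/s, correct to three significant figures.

1.63

ω = 7.121 rad/s (converted from 68 rpm).
The rod makes angle φ with the slider axis where L sinφ = r sinθ; differentiating, L cosφ·φ̇ = r ω cosθ.
L cosφ = √(L² − r² sin²θ) = 0.26381 m.
|ω_rod| = r ω |cosθ| / √(L² − r² sin²θ) = 0.0707·7.121·0.85173/0.26381 = 1.6254 rad/s.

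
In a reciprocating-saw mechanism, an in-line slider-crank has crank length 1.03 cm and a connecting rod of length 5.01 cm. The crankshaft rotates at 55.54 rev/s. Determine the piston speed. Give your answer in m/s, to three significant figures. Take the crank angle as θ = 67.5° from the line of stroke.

ω = 2π·55.5 = 349 rad/s
For an in-line slider-crank, x = r cosθ + √(L² − r² sin²θ), so v = −rω sinθ·[1 + r cosθ/√(L² − r² sin²θ)].
With r = 0.0103 m, L = 0.0501 m, θ = 67.5°: √(L² − r² sin²θ) = 0.049188 m.
v = −0.0103·349·0.92388·[1 + 0.0103·0.38268/0.049188] = -3.5869 m/s.
|v| = 3.5869 m/s.

3.59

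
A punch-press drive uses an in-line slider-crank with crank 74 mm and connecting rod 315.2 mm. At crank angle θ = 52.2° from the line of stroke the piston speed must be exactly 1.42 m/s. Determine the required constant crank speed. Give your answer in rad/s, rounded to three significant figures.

21.2

For an in-line slider-crank, |v_piston| = rω|sinθ|·[1 + r cosθ/√(L² − r² sin²θ)].
With r = 0.074 m, L = 0.3152 m, θ = 52.2°: the bracketed kinematic factor |dx/dθ| = 0.067034 m.
ω = v/|dx/dθ| = 1.42/0.067034 = 21.183 rad/s.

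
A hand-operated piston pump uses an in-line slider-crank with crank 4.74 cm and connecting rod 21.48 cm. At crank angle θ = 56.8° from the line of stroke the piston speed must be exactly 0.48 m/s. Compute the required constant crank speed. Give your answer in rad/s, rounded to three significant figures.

For an in-line slider-crank, |v_piston| = rω|sinθ|·[1 + r cosθ/√(L² − r² sin²θ)].
With r = 0.0474 m, L = 0.2148 m, θ = 56.8°: the bracketed kinematic factor |dx/dθ| = 0.044539 m.
ω = v/|dx/dθ| = 0.48/0.044539 = 10.777 rad/s.

10.8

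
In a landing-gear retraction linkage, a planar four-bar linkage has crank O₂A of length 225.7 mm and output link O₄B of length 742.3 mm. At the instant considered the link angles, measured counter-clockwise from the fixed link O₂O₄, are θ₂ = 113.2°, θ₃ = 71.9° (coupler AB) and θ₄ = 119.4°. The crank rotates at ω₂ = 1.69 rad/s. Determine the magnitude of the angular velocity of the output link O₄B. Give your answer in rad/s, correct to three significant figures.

ω₂ = 1.69 rad/s
Differentiating the loop-closure r₂e^{iθ₂}+r₃e^{iθ₃}=r₁+r₄e^{iθ₄} gives r₂ω₂e^{iθ₂}+r₃ω₃e^{iθ₃}=r₄ω₄e^{iθ₄}.
Eliminating the other unknown: ω₄ = r₂ω₂ sin(θ₂−θ₃) / [r₄ sin(θ₄−θ₃)].
Numerator sine = +0.66000; denominator sine = +0.73728.
Result = 0.2257·1.69·(+0.66000) / (0.7423·(+0.73728)) = +0.45999 rad/s; magnitude 0.45999 rad/s.

0.460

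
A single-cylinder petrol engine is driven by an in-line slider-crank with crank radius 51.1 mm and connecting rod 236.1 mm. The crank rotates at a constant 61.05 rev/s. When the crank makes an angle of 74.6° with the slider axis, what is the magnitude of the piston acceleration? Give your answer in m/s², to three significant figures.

ω = 2π·61 = 383.6 rad/s
x(θ) = r cosθ + √(L² − r² sin²θ); with ω constant, a = ω²·d²x/dθ².
d²x/dθ² = −r cosθ − r²(cos2θ)/√u − r⁴ sin²2θ/(4u^{3/2}),  u = L² − r² sin²θ = 0.0533161 m².
Substituting r = 0.0511 m, L = 0.2361 m, θ = 74.6°: d²x/dθ² = -0.0038925 m.
a = ω²·d²x/dθ² = (383.6)²·(-0.0038925) = -572.74 m/s²;  |a| = 572.74 m/s².

573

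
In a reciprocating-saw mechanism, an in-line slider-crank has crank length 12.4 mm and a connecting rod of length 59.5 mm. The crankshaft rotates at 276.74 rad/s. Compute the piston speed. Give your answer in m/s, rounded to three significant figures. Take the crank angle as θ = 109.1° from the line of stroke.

3.02

ω = 276.7 rad/s
For an in-line slider-crank, x = r cosθ + √(L² − r² sin²θ), so v = −rω sinθ·[1 + r cosθ/√(L² − r² sin²θ)].
With r = 0.0124 m, L = 0.0595 m, θ = 109.1°: √(L² − r² sin²θ) = 0.058335 m.
v = −0.0124·276.7·0.94495·[1 + 0.0124·-0.32722/0.058335] = -3.0171 m/s.
|v| = 3.0171 m/s.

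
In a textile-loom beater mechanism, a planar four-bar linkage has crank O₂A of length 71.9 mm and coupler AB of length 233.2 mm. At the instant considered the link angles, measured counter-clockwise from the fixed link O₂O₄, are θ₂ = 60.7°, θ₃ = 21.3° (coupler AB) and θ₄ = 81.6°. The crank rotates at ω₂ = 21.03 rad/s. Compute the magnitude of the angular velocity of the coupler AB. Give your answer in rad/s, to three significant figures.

ω₂ = 21.03 rad/s
Differentiating the loop-closure r₂e^{iθ₂}+r₃e^{iθ₃}=r₁+r₄e^{iθ₄} gives r₂ω₂e^{iθ₂}+r₃ω₃e^{iθ₃}=r₄ω₄e^{iθ₄}.
Eliminating the other unknown: ω₃ = r₂ω₂ sin(θ₄−θ₂) / [r₃ sin(θ₃−θ₄)].
Numerator sine = +0.35674; denominator sine = -0.86863.
Result = 0.0719·21.03·(+0.35674) / (0.2332·(-0.86863)) = -2.6629 rad/s; magnitude 2.6629 rad/s.

2.66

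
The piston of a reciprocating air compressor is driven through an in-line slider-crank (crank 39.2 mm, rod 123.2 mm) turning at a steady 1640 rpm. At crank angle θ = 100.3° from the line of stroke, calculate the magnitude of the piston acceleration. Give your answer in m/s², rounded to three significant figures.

568

ω = 2π·1640/60 = 171.7 rad/s
x(θ) = r cosθ + √(L² − r² sin²θ); with ω constant, a = ω²·d²x/dθ².
d²x/dθ² = −r cosθ − r²(cos2θ)/√u − r⁴ sin²2θ/(4u^{3/2}),  u = L² − r² sin²θ = 0.0136907 m².
Substituting r = 0.0392 m, L = 0.1232 m, θ = 100.3°: d²x/dθ² = +0.019257 m.
a = ω²·d²x/dθ² = (171.7)²·(+0.019257) = +567.97 m/s²;  |a| = 567.97 m/s².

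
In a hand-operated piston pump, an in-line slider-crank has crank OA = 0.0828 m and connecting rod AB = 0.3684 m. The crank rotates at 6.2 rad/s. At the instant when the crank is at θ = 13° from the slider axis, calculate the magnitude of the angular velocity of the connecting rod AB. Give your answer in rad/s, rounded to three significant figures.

1.36

ω = 6.2 rad/s
The rod makes angle φ with the slider axis where L sinφ = r sinθ; differentiating, L cosφ·φ̇ = r ω cosθ.
L cosφ = √(L² − r² sin²θ) = 0.36793 m.
|ω_rod| = r ω |cosθ| / √(L² − r² sin²θ) = 0.0828·6.2·0.97437/0.36793 = 1.3595 rad/s.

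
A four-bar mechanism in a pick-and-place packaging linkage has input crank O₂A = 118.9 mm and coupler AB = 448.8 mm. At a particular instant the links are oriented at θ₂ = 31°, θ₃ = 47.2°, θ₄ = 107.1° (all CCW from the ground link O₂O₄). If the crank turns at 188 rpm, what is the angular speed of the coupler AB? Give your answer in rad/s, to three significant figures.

5.85

ω₂ = 19.69 rad/s (from 188 rpm).
Differentiating the loop-closure r₂e^{iθ₂}+r₃e^{iθ₃}=r₁+r₄e^{iθ₄} gives r₂ω₂e^{iθ₂}+r₃ω₃e^{iθ₃}=r₄ω₄e^{iθ₄}.
Eliminating the other unknown: ω₃ = r₂ω₂ sin(θ₄−θ₂) / [r₃ sin(θ₃−θ₄)].
Numerator sine = +0.97072; denominator sine = -0.86515.
Result = 0.1189·19.69·(+0.97072) / (0.4488·(-0.86515)) = -5.8522 rad/s; magnitude 5.8522 rad/s.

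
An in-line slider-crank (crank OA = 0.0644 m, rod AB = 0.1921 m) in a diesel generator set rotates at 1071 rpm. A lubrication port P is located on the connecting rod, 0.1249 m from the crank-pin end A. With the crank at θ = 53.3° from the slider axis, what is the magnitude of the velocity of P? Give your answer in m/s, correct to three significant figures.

6.75

ω = 112.2 rad/s.  Crank-pin speed |V_A| = rω = 7.2228 m/s, perpendicular to OA.
Rod angle: sinφ = −(r/L) sinθ ⇒ φ = -15.592°; ω_rod = −rω cosθ/√(L²−r²sin²θ) = -23.329 rad/s.
V_P = V_A + ω_rod × AP, with AP = 0.1249 m along the rod.
Components: V_Px = −rω sinθ − a·ω_rod·sinφ = -6.5742 m/s;  V_Py = rω cosθ + a·ω_rod·cosφ = +1.51 m/s.
|V_P| = √(V_Px² + V_Py²) = 6.7454 m/s.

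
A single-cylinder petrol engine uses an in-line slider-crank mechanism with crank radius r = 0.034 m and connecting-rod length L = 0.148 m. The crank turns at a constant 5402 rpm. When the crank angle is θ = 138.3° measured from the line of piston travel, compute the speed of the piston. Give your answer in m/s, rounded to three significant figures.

ω = 2π·5402/60 = 565.7 rad/s
For an in-line slider-crank, x = r cosθ + √(L² − r² sin²θ), so v = −rω sinθ·[1 + r cosθ/√(L² − r² sin²θ)].
With r = 0.034 m, L = 0.148 m, θ = 138.3°: √(L² − r² sin²θ) = 0.14626 m.
v = −0.034·565.7·0.66523·[1 + 0.034·-0.74664/0.14626] = -10.574 m/s.
|v| = 10.574 m/s.

10.6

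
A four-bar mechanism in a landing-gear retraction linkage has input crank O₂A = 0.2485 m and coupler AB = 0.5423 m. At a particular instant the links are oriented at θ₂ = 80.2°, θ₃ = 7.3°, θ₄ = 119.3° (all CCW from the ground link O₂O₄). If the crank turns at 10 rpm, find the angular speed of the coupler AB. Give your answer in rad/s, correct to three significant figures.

0.326

ω₂ = 1.047 rad/s (from 10 rpm).
Differentiating the loop-closure r₂e^{iθ₂}+r₃e^{iθ₃}=r₁+r₄e^{iθ₄} gives r₂ω₂e^{iθ₂}+r₃ω₃e^{iθ₃}=r₄ω₄e^{iθ₄}.
Eliminating the other unknown: ω₃ = r₂ω₂ sin(θ₄−θ₂) / [r₃ sin(θ₃−θ₄)].
Numerator sine = +0.63068; denominator sine = -0.92718.
Result = 0.2485·1.047·(+0.63068) / (0.5423·(-0.92718)) = -0.3264 rad/s; magnitude 0.3264 rad/s.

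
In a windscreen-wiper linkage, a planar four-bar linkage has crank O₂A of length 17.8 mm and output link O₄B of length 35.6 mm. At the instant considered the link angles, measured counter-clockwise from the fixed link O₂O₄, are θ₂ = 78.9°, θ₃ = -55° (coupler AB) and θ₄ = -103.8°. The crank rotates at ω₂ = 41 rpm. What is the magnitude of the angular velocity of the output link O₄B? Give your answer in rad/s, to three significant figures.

ω₂ = 4.294 rad/s (from 41 rpm).
Differentiating the loop-closure r₂e^{iθ₂}+r₃e^{iθ₃}=r₁+r₄e^{iθ₄} gives r₂ω₂e^{iθ₂}+r₃ω₃e^{iθ₃}=r₄ω₄e^{iθ₄}.
Eliminating the other unknown: ω₄ = r₂ω₂ sin(θ₂−θ₃) / [r₄ sin(θ₄−θ₃)].
Numerator sine = +0.72055; denominator sine = -0.75241.
Result = 0.0178·4.294·(+0.72055) / (0.0356·(-0.75241)) = -2.0558 rad/s; magnitude 2.0558 rad/s.

2.06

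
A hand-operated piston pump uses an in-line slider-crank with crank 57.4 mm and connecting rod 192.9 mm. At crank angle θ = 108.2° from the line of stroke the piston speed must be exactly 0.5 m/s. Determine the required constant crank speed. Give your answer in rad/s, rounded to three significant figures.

For an in-line slider-crank, |v_piston| = rω|sinθ|·[1 + r cosθ/√(L² − r² sin²θ)].
With r = 0.0574 m, L = 0.1929 m, θ = 108.2°: the bracketed kinematic factor |dx/dθ| = 0.049245 m.
ω = v/|dx/dθ| = 0.5/0.049245 = 10.153 rad/s.

10.2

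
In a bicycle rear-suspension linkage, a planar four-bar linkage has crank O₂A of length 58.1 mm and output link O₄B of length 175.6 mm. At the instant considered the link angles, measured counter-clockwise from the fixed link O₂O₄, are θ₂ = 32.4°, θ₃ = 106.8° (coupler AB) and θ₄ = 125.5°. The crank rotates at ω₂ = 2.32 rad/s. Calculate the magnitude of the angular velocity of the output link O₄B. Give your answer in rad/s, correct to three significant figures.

2.31

ω₂ = 2.32 rad/s
Differentiating the loop-closure r₂e^{iθ₂}+r₃e^{iθ₃}=r₁+r₄e^{iθ₄} gives r₂ω₂e^{iθ₂}+r₃ω₃e^{iθ₃}=r₄ω₄e^{iθ₄}.
Eliminating the other unknown: ω₄ = r₂ω₂ sin(θ₂−θ₃) / [r₄ sin(θ₄−θ₃)].
Numerator sine = -0.96316; denominator sine = +0.32061.
Result = 0.0581·2.32·(-0.96316) / (0.1756·(+0.32061)) = -2.306 rad/s; magnitude 2.306 rad/s.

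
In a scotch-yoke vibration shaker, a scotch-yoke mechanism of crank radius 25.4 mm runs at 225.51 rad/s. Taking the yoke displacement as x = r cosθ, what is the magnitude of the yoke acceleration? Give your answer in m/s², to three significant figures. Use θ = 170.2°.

ω = 225.5 rad/s
x = r cosθ ⇒ ẍ = −rω² cosθ (ω constant).
|a| = rω²|cosθ| = 0.0254·(225.5)²·|cos 170.2°| = 1272.9 m/s².

1270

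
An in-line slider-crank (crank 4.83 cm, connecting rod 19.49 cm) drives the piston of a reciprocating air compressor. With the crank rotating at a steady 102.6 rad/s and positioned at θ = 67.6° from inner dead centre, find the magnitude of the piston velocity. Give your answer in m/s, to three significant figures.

5.03

ω = 102.6 rad/s
For an in-line slider-crank, x = r cosθ + √(L² − r² sin²θ), so v = −rω sinθ·[1 + r cosθ/√(L² − r² sin²θ)].
With r = 0.0483 m, L = 0.1949 m, θ = 67.6°: √(L² − r² sin²θ) = 0.18972 m.
v = −0.0483·102.6·0.92455·[1 + 0.0483·0.38107/0.18972] = -5.0262 m/s.
|v| = 5.0262 m/s.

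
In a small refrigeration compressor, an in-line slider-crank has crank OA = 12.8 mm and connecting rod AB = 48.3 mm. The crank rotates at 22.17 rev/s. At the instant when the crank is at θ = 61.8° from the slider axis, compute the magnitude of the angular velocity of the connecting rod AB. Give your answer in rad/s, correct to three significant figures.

17.9

ω = 139.3 rad/s (converted from 22.17 rev/s).
The rod makes angle φ with the slider axis where L sinφ = r sinθ; differentiating, L cosφ·φ̇ = r ω cosθ.
L cosφ = √(L² − r² sin²θ) = 0.046964 m.
|ω_rod| = r ω |cosθ| / √(L² − r² sin²θ) = 0.0128·139.3·0.47255/0.046964 = 17.941 rad/s.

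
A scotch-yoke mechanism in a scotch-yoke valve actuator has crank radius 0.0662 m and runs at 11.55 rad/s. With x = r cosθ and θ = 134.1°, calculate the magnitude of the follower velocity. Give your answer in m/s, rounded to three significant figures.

ω = 11.55 rad/s
x = r cosθ ⇒ ẋ = −rω sinθ.
|v| = rω|sinθ| = 0.0662·11.55·|sin 134.1°| = 0.54909 m/s.

0.549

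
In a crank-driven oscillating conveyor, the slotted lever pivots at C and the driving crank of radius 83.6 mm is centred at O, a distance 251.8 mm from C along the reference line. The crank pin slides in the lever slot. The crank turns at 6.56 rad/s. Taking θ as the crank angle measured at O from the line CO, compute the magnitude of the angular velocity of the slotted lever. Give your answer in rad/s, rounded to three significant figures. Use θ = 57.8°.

1.29

ω = 6.56 rad/s
Crank pin A relative to C: A = (d + r cosθ, r sinθ); lever angle φ = atan2(r sinθ, d + r cosθ).
Differentiating tanφ: φ̇ = rω(d cosθ + r)/(d² + r² + 2dr cosθ).
d² + r² + 2dr cosθ = |CA|² = 0.0928268 m²;  d cosθ + r = +0.21778 m.
|ω_lever| = |0.0836·6.56·+0.21778| / 0.0928268 = 1.2866 rad/s.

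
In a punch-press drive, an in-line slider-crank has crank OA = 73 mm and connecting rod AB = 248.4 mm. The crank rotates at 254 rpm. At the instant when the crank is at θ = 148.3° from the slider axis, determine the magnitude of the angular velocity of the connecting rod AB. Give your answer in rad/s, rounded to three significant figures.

6.73

ω = 26.6 rad/s (converted from 254 rpm).
The rod makes angle φ with the slider axis where L sinφ = r sinθ; differentiating, L cosφ·φ̇ = r ω cosθ.
L cosφ = √(L² − r² sin²θ) = 0.24542 m.
|ω_rod| = r ω |cosθ| / √(L² − r² sin²θ) = 0.073·26.6·0.85081/0.24542 = 6.7314 rad/s.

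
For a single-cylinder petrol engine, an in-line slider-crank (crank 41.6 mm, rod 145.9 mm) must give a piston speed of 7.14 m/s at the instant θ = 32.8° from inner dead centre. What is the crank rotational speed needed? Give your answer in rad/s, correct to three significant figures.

For an in-line slider-crank, |v_piston| = rω|sinθ|·[1 + r cosθ/√(L² − r² sin²θ)].
With r = 0.0416 m, L = 0.1459 m, θ = 32.8°: the bracketed kinematic factor |dx/dθ| = 0.028002 m.
ω = v/|dx/dθ| = 7.14/0.028002 = 254.99 rad/s.

255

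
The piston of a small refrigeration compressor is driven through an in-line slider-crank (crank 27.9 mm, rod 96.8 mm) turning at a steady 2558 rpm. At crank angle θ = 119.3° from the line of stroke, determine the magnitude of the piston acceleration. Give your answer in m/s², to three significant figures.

1280

ω = 2π·2558/60 = 267.9 rad/s
x(θ) = r cosθ + √(L² − r² sin²θ); with ω constant, a = ω²·d²x/dθ².
d²x/dθ² = −r cosθ − r²(cos2θ)/√u − r⁴ sin²2θ/(4u^{3/2}),  u = L² − r² sin²θ = 0.00877826 m².
Substituting r = 0.0279 m, L = 0.0968 m, θ = 119.3°: d²x/dθ² = +0.017848 m.
a = ω²·d²x/dθ² = (267.9)²·(+0.017848) = +1280.7 m/s²;  |a| = 1280.7 m/s².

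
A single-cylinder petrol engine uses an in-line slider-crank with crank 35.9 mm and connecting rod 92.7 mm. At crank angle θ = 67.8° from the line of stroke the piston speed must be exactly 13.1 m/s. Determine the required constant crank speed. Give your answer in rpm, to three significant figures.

For an in-line slider-crank, |v_piston| = rω|sinθ|·[1 + r cosθ/√(L² − r² sin²θ)].
With r = 0.0359 m, L = 0.0927 m, θ = 67.8°: the bracketed kinematic factor |dx/dθ| = 0.038449 m.
ω = v/|dx/dθ| = 13.1/0.038449 = 340.71 rad/s.
N = 60ω/(2π) = 3253.6 rpm.

3250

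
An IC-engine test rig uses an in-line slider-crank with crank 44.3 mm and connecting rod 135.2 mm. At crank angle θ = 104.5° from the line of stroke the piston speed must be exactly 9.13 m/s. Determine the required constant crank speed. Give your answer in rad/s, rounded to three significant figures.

For an in-line slider-crank, |v_piston| = rω|sinθ|·[1 + r cosθ/√(L² − r² sin²θ)].
With r = 0.0443 m, L = 0.1352 m, θ = 104.5°: the bracketed kinematic factor |dx/dθ| = 0.039179 m.
ω = v/|dx/dθ| = 9.13/0.039179 = 233.03 rad/s.

233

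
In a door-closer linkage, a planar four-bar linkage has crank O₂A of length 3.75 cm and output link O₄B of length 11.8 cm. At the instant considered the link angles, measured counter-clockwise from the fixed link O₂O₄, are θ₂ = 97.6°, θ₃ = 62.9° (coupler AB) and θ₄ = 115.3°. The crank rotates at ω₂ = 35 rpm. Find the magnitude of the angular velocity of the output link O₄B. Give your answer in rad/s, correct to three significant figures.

0.837

ω₂ = 3.665 rad/s (from 35 rpm).
Differentiating the loop-closure r₂e^{iθ₂}+r₃e^{iθ₃}=r₁+r₄e^{iθ₄} gives r₂ω₂e^{iθ₂}+r₃ω₃e^{iθ₃}=r₄ω₄e^{iθ₄}.
Eliminating the other unknown: ω₄ = r₂ω₂ sin(θ₂−θ₃) / [r₄ sin(θ₄−θ₃)].
Numerator sine = +0.56928; denominator sine = +0.79229.
Result = 0.0375·3.665·(+0.56928) / (0.118·(+0.79229)) = +0.83693 rad/s; magnitude 0.83693 rad/s.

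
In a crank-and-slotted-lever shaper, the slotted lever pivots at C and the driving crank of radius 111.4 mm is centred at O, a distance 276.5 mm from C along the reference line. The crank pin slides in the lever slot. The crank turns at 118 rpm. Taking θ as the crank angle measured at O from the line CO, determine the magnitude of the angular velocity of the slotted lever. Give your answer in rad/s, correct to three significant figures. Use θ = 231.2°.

1.69

ω = 12.36 rad/s (from 118 rpm).
Crank pin A relative to C: A = (d + r cosθ, r sinθ); lever angle φ = atan2(r sinθ, d + r cosθ).
Differentiating tanφ: φ̇ = rω(d cosθ + r)/(d² + r² + 2dr cosθ).
d² + r² + 2dr cosθ = |CA|² = 0.0502608 m²;  d cosθ + r = -0.061856 m.
|ω_lever| = |0.1114·12.36·-0.061856| / 0.0502608 = 1.6941 rad/s.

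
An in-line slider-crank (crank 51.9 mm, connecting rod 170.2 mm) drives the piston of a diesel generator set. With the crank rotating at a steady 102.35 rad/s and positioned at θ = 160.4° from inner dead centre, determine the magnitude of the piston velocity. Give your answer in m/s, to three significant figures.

1.27

ω = 102.3 rad/s
For an in-line slider-crank, x = r cosθ + √(L² − r² sin²θ), so v = −rω sinθ·[1 + r cosθ/√(L² − r² sin²θ)].
With r = 0.0519 m, L = 0.1702 m, θ = 160.4°: √(L² − r² sin²θ) = 0.16931 m.
v = −0.0519·102.3·0.33545·[1 + 0.0519·-0.94206/0.16931] = -1.2673 m/s.
|v| = 1.2673 m/s.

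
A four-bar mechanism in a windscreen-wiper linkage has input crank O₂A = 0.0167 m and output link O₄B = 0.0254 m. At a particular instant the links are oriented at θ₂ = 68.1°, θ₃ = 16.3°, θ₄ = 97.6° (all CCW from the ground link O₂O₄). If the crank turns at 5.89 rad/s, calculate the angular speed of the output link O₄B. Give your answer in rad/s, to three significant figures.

ω₂ = 5.89 rad/s
Differentiating the loop-closure r₂e^{iθ₂}+r₃e^{iθ₃}=r₁+r₄e^{iθ₄} gives r₂ω₂e^{iθ₂}+r₃ω₃e^{iθ₃}=r₄ω₄e^{iθ₄}.
Eliminating the other unknown: ω₄ = r₂ω₂ sin(θ₂−θ₃) / [r₄ sin(θ₄−θ₃)].
Numerator sine = +0.78586; denominator sine = +0.98849.
Result = 0.0167·5.89·(+0.78586) / (0.0254·(+0.98849)) = +3.0787 rad/s; magnitude 3.0787 rad/s.

3.08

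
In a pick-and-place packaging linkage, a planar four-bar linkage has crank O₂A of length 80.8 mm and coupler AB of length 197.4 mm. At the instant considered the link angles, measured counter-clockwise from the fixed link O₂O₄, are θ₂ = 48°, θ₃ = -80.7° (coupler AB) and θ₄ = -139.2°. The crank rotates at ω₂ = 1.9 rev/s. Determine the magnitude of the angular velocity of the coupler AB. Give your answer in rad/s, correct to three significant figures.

0.718

ω₂ = 11.94 rad/s (from 1.9 rev/s).
Differentiating the loop-closure r₂e^{iθ₂}+r₃e^{iθ₃}=r₁+r₄e^{iθ₄} gives r₂ω₂e^{iθ₂}+r₃ω₃e^{iθ₃}=r₄ω₄e^{iθ₄}.
Eliminating the other unknown: ω₃ = r₂ω₂ sin(θ₄−θ₂) / [r₃ sin(θ₃−θ₄)].
Numerator sine = +0.12533; denominator sine = +0.85264.
Result = 0.0808·11.94·(+0.12533) / (0.1974·(+0.85264)) = +0.71829 rad/s; magnitude 0.71829 rad/s.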